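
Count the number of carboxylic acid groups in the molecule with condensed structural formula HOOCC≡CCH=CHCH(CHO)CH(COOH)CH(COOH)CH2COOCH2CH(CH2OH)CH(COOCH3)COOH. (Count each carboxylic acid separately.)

4

Reading the structure from left to right:
  HOOC: –COOH: carbonyl C bonded to –OH and C → carboxylic acid (the –OH is not a separate alcohol).
  C≡C: C≡C triple bond → alkyne.
  CH=CH: C=C double bond → alkene.
  CH(CHO): pendant –CHO: carbonyl C bonded to C and H → aldehyde.
  CH(COOH): pendant –COOH: carbonyl C bonded to C and –OH → carboxylic acid.
  CH(COOH): pendant –COOH: carbonyl C bonded to C and –OH → carboxylic acid.
  CH2COOCH2: –C(=O)–O–C with C on the carbonyl side → ester.
  CH(CH2OH): pendant –CH2OH on an sp³ backbone C → alcohol.
  CH(COOCH3): pendant –COOCH3: carbonyl C bonded to C and –OCH3 → ester.
  COOH: –COOH: carbonyl C bonded to –OH and C → carboxylic acid (the –OH is not a separate alcohol).
Carboxylic acid appears at: HOOC, CH(COOH), CH(COOH), COOH → 4.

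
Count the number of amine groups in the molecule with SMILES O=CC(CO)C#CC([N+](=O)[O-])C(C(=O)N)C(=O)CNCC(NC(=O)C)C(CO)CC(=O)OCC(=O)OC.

1

Working along the chain:
  OHC: terminal –CHO: carbonyl C bonded to H and C → aldehyde.
  CH(CH2OH): pendant –CH2OH on an sp³ backbone C → alcohol.
  C≡C: C≡C triple bond → alkyne.
  CH(NO2): –NO2 on an sp³ carbon → nitro (the N=O is not a carbonyl).
  CH(CONH2): pendant –CONH2: carbonyl C bonded to C and N → amide.
  CO: –C(=O)– with carbon on both sides → ketone.
  CH2NHCH2: C–N–C with sp³ carbons and no adjacent C=O → amine (secondary).
  CH(NHCOCH3): pendant –NHC(=O)CH3: N bonded to a carbonyl → amide (not amine).
  CH(CH2OH): pendant –CH2OH on an sp³ backbone C → alcohol.
  CH2COOCH2: –C(=O)–O–C with C on the carbonyl side → ester.
  COOCH3: –C(=O)OCH3: carbonyl C bonded to C and to –OCH3 → ester (not ketone + ether).
Amine appears at: CH2NHCH2 → 1.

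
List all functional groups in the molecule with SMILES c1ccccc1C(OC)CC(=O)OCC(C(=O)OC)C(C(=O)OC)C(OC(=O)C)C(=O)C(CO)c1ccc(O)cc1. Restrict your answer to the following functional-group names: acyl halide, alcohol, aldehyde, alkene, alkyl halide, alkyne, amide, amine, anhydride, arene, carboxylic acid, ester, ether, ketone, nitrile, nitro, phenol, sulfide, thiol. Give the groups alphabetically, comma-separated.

Reading the structure from left to right:
  C6H5: C6H5– phenyl ring → arene.
  CH(OCH3): pendant –OCH3: C–O–C with sp³ C, no adjacent C=O → ether.
  CH2COOCH2: –C(=O)–O–C with C on the carbonyl side → ester.
  CH(COOCH3): pendant –COOCH3: carbonyl C bonded to C and –OCH3 → ester.
  CH(COOCH3): pendant –COOCH3: carbonyl C bonded to C and –OCH3 → ester.
  CH(OCOCH3): pendant –OC(=O)CH3: an acyloxy group → ester.
  CO: –C(=O)– with carbon on both sides → ketone.
  CH(CH2OH): pendant –CH2OH on an sp³ backbone C → alcohol.
  C6H4OH: –OH attached directly to an aromatic ring → phenol (not alcohol); the ring itself is an arene.

alcohol, arene, ester, ether, ketone, phenol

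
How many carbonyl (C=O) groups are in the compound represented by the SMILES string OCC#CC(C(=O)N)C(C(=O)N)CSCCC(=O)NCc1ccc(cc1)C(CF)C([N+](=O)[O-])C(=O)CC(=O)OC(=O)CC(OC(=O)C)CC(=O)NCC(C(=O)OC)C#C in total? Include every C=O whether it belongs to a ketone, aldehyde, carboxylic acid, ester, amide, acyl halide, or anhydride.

9

CH(CONH2): amide, 1 C=O (running total 1).
CH(CONH2): amide, 1 C=O (running total 2).
CH2CONHCH2: amide, 1 C=O (running total 3).
CO: ketone, 1 C=O (running total 4).
CH2CO-O-COCH2: anhydride, 2 C=O (running total 6).
CH(OCOCH3): ester, 1 C=O (running total 7).
CH2CONHCH2: amide, 1 C=O (running total 8).
CH(COOCH3): ester, 1 C=O (running total 9).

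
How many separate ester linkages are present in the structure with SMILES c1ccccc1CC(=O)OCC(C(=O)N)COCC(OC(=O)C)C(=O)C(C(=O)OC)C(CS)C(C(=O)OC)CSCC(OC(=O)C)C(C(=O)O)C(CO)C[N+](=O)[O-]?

5

Taking each segment in turn:
  C6H5: C6H5– phenyl ring → arene.
  CH2COOCH2: –C(=O)–O–C with C on the carbonyl side → ester.
  CH(CONH2): pendant –CONH2: carbonyl C bonded to C and N → amide.
  CH2OCH2: C–O–C with sp³ carbons on both sides and no adjacent C=O → ether.
  CH(OCOCH3): pendant –OC(=O)CH3: an acyloxy group → ester.
  CO: –C(=O)– with carbon on both sides → ketone.
  CH(COOCH3): pendant –COOCH3: carbonyl C bonded to C and –OCH3 → ester.
  CH(CH2SH): pendant –CH2SH → thiol.
  CH(COOCH3): pendant –COOCH3: carbonyl C bonded to C and –OCH3 → ester.
  CH2SCH2: C–S–C linkage → sulfide (thioether).
  CH(OCOCH3): pendant –OC(=O)CH3: an acyloxy group → ester.
  CH(COOH): pendant –COOH: carbonyl C bonded to C and –OH → carboxylic acid.
  CH(CH2OH): pendant –CH2OH on an sp³ backbone C → alcohol.
  CH2NO2: –NO2 on carbon → nitro group.
Ester appears at: CH2COOCH2, CH(OCOCH3), CH(COOCH3), CH(COOCH3), CH(OCOCH3) → 5.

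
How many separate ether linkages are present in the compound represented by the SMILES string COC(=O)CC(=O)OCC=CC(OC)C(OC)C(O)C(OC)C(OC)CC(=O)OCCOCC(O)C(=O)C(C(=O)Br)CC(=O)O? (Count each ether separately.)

5

Reading the structure from left to right:
  CH3OOC: CH3O–C(=O)–: carbonyl C bonded to C and to –OCH3 → ester (not ketone + ether).
  CH2COOCH2: –C(=O)–O–C with C on the carbonyl side → ester.
  CH=CH: C=C double bond → alkene.
  CH(OCH3): pendant –OCH3: C–O–C with sp³ C, no adjacent C=O → ether.
  CH(OCH3): pendant –OCH3: C–O–C with sp³ C, no adjacent C=O → ether.
  CH(OH): –OH on an sp³ carbon → alcohol (secondary).
  CH(OCH3): pendant –OCH3: C–O–C with sp³ C, no adjacent C=O → ether.
  CH(OCH3): pendant –OCH3: C–O–C with sp³ C, no adjacent C=O → ether.
  CH2COOCH2: –C(=O)–O–C with C on the carbonyl side → ester.
  CH2OCH2: C–O–C with sp³ carbons on both sides and no adjacent C=O → ether.
  CH(OH): –OH on an sp³ carbon → alcohol (secondary).
  CO: –C(=O)– with carbon on both sides → ketone.
  CH(COBr): pendant –C(=O)X: carbonyl C bonded to C and halogen → acyl halide.
  COOH: –COOH: carbonyl C bonded to –OH and C → carboxylic acid (the –OH is not a separate alcohol).
Ether appears at: CH(OCH3), CH(OCH3), CH(OCH3), CH(OCH3), CH2OCH2 → 5.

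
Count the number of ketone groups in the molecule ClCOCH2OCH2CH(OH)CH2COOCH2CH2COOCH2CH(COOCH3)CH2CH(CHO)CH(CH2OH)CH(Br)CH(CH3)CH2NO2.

0

Reading the structure from left to right:
  ClCO: –C(=O)Cl: carbonyl C bonded to C and to a halogen → acyl halide (not alkyl halide).
  CH2OCH2: C–O–C with sp³ carbons on both sides and no adjacent C=O → ether.
  CH(OH): –OH on an sp³ carbon → alcohol (secondary).
  CH2COOCH2: –C(=O)–O–C with C on the carbonyl side → ester.
  CH2COOCH2: –C(=O)–O–C with C on the carbonyl side → ester.
  CH(COOCH3): pendant –COOCH3: carbonyl C bonded to C and –OCH3 → ester.
  CH(CHO): pendant –CHO: carbonyl C bonded to C and H → aldehyde.
  CH(CH2OH): pendant –CH2OH on an sp³ backbone C → alcohol.
  CH(Br): halogen on an sp³ carbon → alkyl halide.
  CH2NO2: –NO2 on carbon → nitro group.
No segment is a ketone: ClCO is acyl halide, not ketone; CH2COOCH2 is ester, not ketone; CH2COOCH2 is ester, not ketone. → 0.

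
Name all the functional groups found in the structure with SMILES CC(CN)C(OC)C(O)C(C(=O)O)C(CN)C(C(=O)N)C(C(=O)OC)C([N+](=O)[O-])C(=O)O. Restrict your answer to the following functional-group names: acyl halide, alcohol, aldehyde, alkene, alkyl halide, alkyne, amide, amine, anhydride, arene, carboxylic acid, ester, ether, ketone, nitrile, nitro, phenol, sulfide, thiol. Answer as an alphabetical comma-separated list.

alcohol, amide, amine, carboxylic acid, ester, ether, nitro

Working along the chain:
  CH(CH2NH2): pendant –CH2NH2: N on sp³ C, no adjacent C=O → amine.
  CH(OCH3): pendant –OCH3: C–O–C with sp³ C, no adjacent C=O → ether.
  CH(OH): –OH on an sp³ carbon → alcohol (secondary).
  CH(COOH): pendant –COOH: carbonyl C bonded to C and –OH → carboxylic acid.
  CH(CH2NH2): pendant –CH2NH2: N on sp³ C, no adjacent C=O → amine.
  CH(CONH2): pendant –CONH2: carbonyl C bonded to C and N → amide.
  CH(COOCH3): pendant –COOCH3: carbonyl C bonded to C and –OCH3 → ester.
  CH(NO2): –NO2 on an sp³ carbon → nitro (the N=O is not a carbonyl).
  COOH: –COOH: carbonyl C bonded to –OH and C → carboxylic acid (the –OH is not a separate alcohol).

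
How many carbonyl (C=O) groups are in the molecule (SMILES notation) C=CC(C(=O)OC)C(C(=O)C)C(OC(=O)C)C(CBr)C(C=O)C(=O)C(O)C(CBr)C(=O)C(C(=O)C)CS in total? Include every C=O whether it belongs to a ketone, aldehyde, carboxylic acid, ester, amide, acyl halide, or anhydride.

7

CH(COOCH3): ester, 1 C=O (running total 1).
CH(COCH3): ketone, 1 C=O (running total 2).
CH(OCOCH3): ester, 1 C=O (running total 3).
CH(CHO): aldehyde, 1 C=O (running total 4).
CO: ketone, 1 C=O (running total 5).
CO: ketone, 1 C=O (running total 6).
CH(COCH3): ketone, 1 C=O (running total 7).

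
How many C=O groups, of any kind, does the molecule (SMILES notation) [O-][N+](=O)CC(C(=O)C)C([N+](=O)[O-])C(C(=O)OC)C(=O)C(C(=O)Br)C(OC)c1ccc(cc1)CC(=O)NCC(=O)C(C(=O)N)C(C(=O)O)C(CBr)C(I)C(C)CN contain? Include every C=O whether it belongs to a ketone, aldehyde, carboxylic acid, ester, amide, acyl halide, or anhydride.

CH(COCH3): ketone, 1 C=O (running total 1).
CH(COOCH3): ester, 1 C=O (running total 2).
CO: ketone, 1 C=O (running total 3).
CH(COBr): acyl halide, 1 C=O (running total 4).
CH2CONHCH2: amide, 1 C=O (running total 5).
CO: ketone, 1 C=O (running total 6).
CH(CONH2): amide, 1 C=O (running total 7).
CH(COOH): carboxylic acid, 1 C=O (running total 8).

8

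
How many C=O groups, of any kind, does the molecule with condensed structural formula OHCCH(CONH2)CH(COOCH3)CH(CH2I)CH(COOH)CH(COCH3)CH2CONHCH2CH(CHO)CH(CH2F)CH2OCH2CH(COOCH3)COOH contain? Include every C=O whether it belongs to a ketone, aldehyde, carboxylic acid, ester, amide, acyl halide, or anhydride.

OHC: aldehyde, 1 C=O (running total 1).
CH(CONH2): amide, 1 C=O (running total 2).
CH(COOCH3): ester, 1 C=O (running total 3).
CH(COOH): carboxylic acid, 1 C=O (running total 4).
CH(COCH3): ketone, 1 C=O (running total 5).
CH2CONHCH2: amide, 1 C=O (running total 6).
CH(CHO): aldehyde, 1 C=O (running total 7).
CH(COOCH3): ester, 1 C=O (running total 8).
COOH: carboxylic acid, 1 C=O (running total 9).

9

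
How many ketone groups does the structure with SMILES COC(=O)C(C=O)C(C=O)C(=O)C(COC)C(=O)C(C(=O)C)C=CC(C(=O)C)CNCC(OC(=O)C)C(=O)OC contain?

4

Taking each segment in turn:
  CH3OOC: CH3O–C(=O)–: carbonyl C bonded to C and to –OCH3 → ester (not ketone + ether).
  CH(CHO): pendant –CHO: carbonyl C bonded to C and H → aldehyde.
  CH(CHO): pendant –CHO: carbonyl C bonded to C and H → aldehyde.
  CO: –C(=O)– with carbon on both sides → ketone.
  CH(CH2OCH3): pendant –CH2OCH3: C–O–C linkage → ether.
  CO: –C(=O)– with carbon on both sides → ketone.
  CH(COCH3): pendant –COCH3: carbonyl C bonded to two carbons → ketone.
  CH=CH: C=C double bond → alkene.
  CH(COCH3): pendant –COCH3: carbonyl C bonded to two carbons → ketone.
  CH2NHCH2: C–N–C with sp³ carbons and no adjacent C=O → amine (secondary).
  CH(OCOCH3): pendant –OC(=O)CH3: an acyloxy group → ester.
  COOCH3: –C(=O)OCH3: carbonyl C bonded to C and to –OCH3 → ester (not ketone + ether).
Ketone appears at: CO, CO, CH(COCH3), CH(COCH3) → 4.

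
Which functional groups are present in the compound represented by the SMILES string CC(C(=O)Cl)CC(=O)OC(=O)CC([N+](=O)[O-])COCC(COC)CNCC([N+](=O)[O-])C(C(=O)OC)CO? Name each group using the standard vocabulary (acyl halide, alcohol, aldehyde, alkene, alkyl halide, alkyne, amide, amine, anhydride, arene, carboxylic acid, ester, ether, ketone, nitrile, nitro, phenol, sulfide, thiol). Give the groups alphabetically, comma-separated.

Working along the chain:
  CH(COCl): pendant –C(=O)X: carbonyl C bonded to C and halogen → acyl halide.
  CH2CO-O-COCH2: two acyl groups sharing one oxygen, –C(=O)–O–C(=O)– → anhydride.
  CH(NO2): –NO2 on an sp³ carbon → nitro (the N=O is not a carbonyl).
  CH2OCH2: C–O–C with sp³ carbons on both sides and no adjacent C=O → ether.
  CH(CH2OCH3): pendant –CH2OCH3: C–O–C linkage → ether.
  CH2NHCH2: C–N–C with sp³ carbons and no adjacent C=O → amine (secondary).
  CH(NO2): –NO2 on an sp³ carbon → nitro (the N=O is not a carbonyl).
  CH(COOCH3): pendant –COOCH3: carbonyl C bonded to C and –OCH3 → ester.
  CH2OH: –OH on an sp³ carbon → alcohol.

acyl halide, alcohol, amine, anhydride, ester, ether, nitro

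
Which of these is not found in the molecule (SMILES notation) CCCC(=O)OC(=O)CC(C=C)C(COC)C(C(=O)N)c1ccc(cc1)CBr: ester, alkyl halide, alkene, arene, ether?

ester

arene: present (C6H4 — para-disubstituted benzene ring → arene).
alkyl halide: present (CH2Br — halogen on an sp³ carbon → alkyl halide).
alkene: present (CH(CH=CH2) — pendant –CH=CH2: C=C double bond → alkene).
ether: present (CH(CH2OCH3) — pendant –CH2OCH3: C–O–C linkage → ether).
ester: absent. In CH2CO-O-COCH2, the oxygen bridges two acyl groups, which is an anhydride, not an ester.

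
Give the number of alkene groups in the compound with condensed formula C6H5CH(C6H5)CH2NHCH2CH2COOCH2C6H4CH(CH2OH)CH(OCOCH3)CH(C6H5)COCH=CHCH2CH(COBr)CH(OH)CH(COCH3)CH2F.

1

Reading the structure from left to right:
  C6H5: C6H5– phenyl ring → arene.
  CH(C6H5): pendant –C6H5: benzene ring → arene.
  CH2NHCH2: C–N–C with sp³ carbons and no adjacent C=O → amine (secondary).
  CH2COOCH2: –C(=O)–O–C with C on the carbonyl side → ester.
  C6H4: para-disubstituted benzene ring → arene.
  CH(CH2OH): pendant –CH2OH on an sp³ backbone C → alcohol.
  CH(OCOCH3): pendant –OC(=O)CH3: an acyloxy group → ester.
  CH(C6H5): pendant –C6H5: benzene ring → arene.
  CO: –C(=O)– with carbon on both sides → ketone.
  CH=CH: C=C double bond → alkene.
  CH(COBr): pendant –C(=O)X: carbonyl C bonded to C and halogen → acyl halide.
  CH(OH): –OH on an sp³ carbon → alcohol (secondary).
  CH(COCH3): pendant –COCH3: carbonyl C bonded to two carbons → ketone.
  CH2F: halogen on an sp³ carbon → alkyl halide.
Alkene appears at: CH=CH → 1.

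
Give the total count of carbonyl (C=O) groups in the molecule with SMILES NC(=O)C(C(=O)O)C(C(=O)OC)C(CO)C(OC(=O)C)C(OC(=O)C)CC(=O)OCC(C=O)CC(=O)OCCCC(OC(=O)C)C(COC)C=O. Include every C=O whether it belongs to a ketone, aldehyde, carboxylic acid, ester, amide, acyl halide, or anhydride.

H2NCO: amide, 1 C=O (running total 1).
CH(COOH): carboxylic acid, 1 C=O (running total 2).
CH(COOCH3): ester, 1 C=O (running total 3).
CH(OCOCH3): ester, 1 C=O (running total 4).
CH(OCOCH3): ester, 1 C=O (running total 5).
CH2COOCH2: ester, 1 C=O (running total 6).
CH(CHO): aldehyde, 1 C=O (running total 7).
CH2COOCH2: ester, 1 C=O (running total 8).
CH(OCOCH3): ester, 1 C=O (running total 9).
CHO: aldehyde, 1 C=O (running total 10).

10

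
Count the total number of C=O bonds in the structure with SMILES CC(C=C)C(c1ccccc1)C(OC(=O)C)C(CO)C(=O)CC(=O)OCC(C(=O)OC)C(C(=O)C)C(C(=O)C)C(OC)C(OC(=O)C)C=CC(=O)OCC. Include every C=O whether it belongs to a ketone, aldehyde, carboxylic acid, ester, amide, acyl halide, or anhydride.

8

CH(OCOCH3): ester, 1 C=O (running total 1).
CO: ketone, 1 C=O (running total 2).
CH2COOCH2: ester, 1 C=O (running total 3).
CH(COOCH3): ester, 1 C=O (running total 4).
CH(COCH3): ketone, 1 C=O (running total 5).
CH(COCH3): ketone, 1 C=O (running total 6).
CH(OCOCH3): ester, 1 C=O (running total 7).
COOCH2CH3: ester, 1 C=O (running total 8).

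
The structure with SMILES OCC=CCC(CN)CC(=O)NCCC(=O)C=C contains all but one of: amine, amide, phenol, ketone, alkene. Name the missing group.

ketone: present (CO — –C(=O)– with carbon on both sides → ketone).
alkene: present (CH=CH — C=C double bond → alkene).
amine: present (CH(CH2NH2) — pendant –CH2NH2: N on sp³ C, no adjacent C=O → amine).
amide: present (CH2CONHCH2 — –C(=O)–N– linkage → amide (the N is not an amine)).
phenol: absent. In HOCH2, the –OH is on an sp³ carbon, not on an aromatic ring, so it is an alcohol.

phenol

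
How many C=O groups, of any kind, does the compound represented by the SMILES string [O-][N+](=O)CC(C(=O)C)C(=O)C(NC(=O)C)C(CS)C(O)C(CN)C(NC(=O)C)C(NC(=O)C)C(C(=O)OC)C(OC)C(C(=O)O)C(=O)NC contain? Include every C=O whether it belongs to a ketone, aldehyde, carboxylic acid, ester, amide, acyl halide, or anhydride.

8

CH(COCH3): ketone, 1 C=O (running total 1).
CO: ketone, 1 C=O (running total 2).
CH(NHCOCH3): amide, 1 C=O (running total 3).
CH(NHCOCH3): amide, 1 C=O (running total 4).
CH(NHCOCH3): amide, 1 C=O (running total 5).
CH(COOCH3): ester, 1 C=O (running total 6).
CH(COOH): carboxylic acid, 1 C=O (running total 7).
CONHCH3: amide, 1 C=O (running total 8).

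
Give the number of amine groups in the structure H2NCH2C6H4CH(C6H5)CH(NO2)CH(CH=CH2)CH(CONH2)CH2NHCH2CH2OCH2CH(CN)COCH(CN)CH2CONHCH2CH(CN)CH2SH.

Taking each segment in turn:
  H2NCH2: –NH2 on an sp³ carbon with no adjacent C=O → amine.
  C6H4: para-disubstituted benzene ring → arene.
  CH(C6H5): pendant –C6H5: benzene ring → arene.
  CH(NO2): –NO2 on an sp³ carbon → nitro (the N=O is not a carbonyl).
  CH(CH=CH2): pendant –CH=CH2: C=C double bond → alkene.
  CH(CONH2): pendant –CONH2: carbonyl C bonded to C and N → amide.
  CH2NHCH2: C–N–C with sp³ carbons and no adjacent C=O → amine (secondary).
  CH2OCH2: C–O–C with sp³ carbons on both sides and no adjacent C=O → ether.
  CH(CN): pendant –C≡N: nitrile.
  CO: –C(=O)– with carbon on both sides → ketone.
  CH(CN): pendant –C≡N: nitrile.
  CH2CONHCH2: –C(=O)–N– linkage → amide (the N is not an amine).
  CH(CN): pendant –C≡N: nitrile.
  CH2SH: –SH on an sp³ carbon → thiol.
Amine appears at: H2NCH2, CH2NHCH2 → 2.

2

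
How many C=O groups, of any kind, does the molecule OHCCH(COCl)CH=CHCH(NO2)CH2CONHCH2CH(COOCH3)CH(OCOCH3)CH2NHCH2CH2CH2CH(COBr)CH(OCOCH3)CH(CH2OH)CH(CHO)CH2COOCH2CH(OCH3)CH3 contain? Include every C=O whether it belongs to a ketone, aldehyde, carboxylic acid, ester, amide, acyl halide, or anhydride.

9

OHC: aldehyde, 1 C=O (running total 1).
CH(COCl): acyl halide, 1 C=O (running total 2).
CH2CONHCH2: amide, 1 C=O (running total 3).
CH(COOCH3): ester, 1 C=O (running total 4).
CH(OCOCH3): ester, 1 C=O (running total 5).
CH(COBr): acyl halide, 1 C=O (running total 6).
CH(OCOCH3): ester, 1 C=O (running total 7).
CH(CHO): aldehyde, 1 C=O (running total 8).
CH2COOCH2: ester, 1 C=O (running total 9).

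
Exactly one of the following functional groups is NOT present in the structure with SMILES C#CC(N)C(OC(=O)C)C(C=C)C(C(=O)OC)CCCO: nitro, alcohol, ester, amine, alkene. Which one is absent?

nitro

alcohol: present (CH2OH — –OH on an sp³ carbon → alcohol).
alkene: present (CH(CH=CH2) — pendant –CH=CH2: C=C double bond → alkene).
ester: present (CH(OCOCH3) — pendant –OC(=O)CH3: an acyloxy group → ester).
amine: present (CH(NH2) — –NH2 on an sp³ carbon with no adjacent C=O → amine).
nitro: no segment matches this pattern.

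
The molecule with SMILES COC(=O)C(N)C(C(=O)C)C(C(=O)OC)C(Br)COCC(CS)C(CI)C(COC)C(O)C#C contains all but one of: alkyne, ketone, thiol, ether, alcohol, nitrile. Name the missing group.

nitrile

thiol: present (CH(CH2SH) — pendant –CH2SH → thiol).
alcohol: present (CH(OH) — –OH on an sp³ carbon → alcohol (secondary)).
ketone: present (CH(COCH3) — pendant –COCH3: carbonyl C bonded to two carbons → ketone).
ether: present (CH2OCH2 — C–O–C with sp³ carbons on both sides and no adjacent C=O → ether).
alkyne: present (C≡CH — C≡C triple bond → alkyne).
nitrile: absent. In C≡CH, the triple bond is C≡C, not C≡N.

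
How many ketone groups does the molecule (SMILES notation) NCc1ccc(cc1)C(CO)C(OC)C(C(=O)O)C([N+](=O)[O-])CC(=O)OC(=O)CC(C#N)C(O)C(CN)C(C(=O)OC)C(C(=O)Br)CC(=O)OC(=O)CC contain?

0

Working along the chain:
  H2NCH2: –NH2 on an sp³ carbon with no adjacent C=O → amine.
  C6H4: para-disubstituted benzene ring → arene.
  CH(CH2OH): pendant –CH2OH on an sp³ backbone C → alcohol.
  CH(OCH3): pendant –OCH3: C–O–C with sp³ C, no adjacent C=O → ether.
  CH(COOH): pendant –COOH: carbonyl C bonded to C and –OH → carboxylic acid.
  CH(NO2): –NO2 on an sp³ carbon → nitro (the N=O is not a carbonyl).
  CH2CO-O-COCH2: two acyl groups sharing one oxygen, –C(=O)–O–C(=O)– → anhydride.
  CH(CN): pendant –C≡N: nitrile.
  CH(OH): –OH on an sp³ carbon → alcohol (secondary).
  CH(CH2NH2): pendant –CH2NH2: N on sp³ C, no adjacent C=O → amine.
  CH(COOCH3): pendant –COOCH3: carbonyl C bonded to C and –OCH3 → ester.
  CH(COBr): pendant –C(=O)X: carbonyl C bonded to C and halogen → acyl halide.
  CH2CO-O-COCH2: two acyl groups sharing one oxygen, –C(=O)–O–C(=O)– → anhydride.
No segment is a ketone: CH(COOH) is carboxylic acid, not ketone; CH2CO-O-COCH2 is anhydride, not ketone; CH(COOCH3) is ester, not ketone. → 0.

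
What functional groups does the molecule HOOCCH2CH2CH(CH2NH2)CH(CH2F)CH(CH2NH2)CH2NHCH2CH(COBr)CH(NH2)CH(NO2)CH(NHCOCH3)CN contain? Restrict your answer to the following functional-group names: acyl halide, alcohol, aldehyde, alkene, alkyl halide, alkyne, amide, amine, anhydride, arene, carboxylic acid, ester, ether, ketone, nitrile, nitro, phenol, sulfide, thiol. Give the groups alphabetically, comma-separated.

Reading the structure from left to right:
  HOOC: –COOH: carbonyl C bonded to –OH and C → carboxylic acid (the –OH is not a separate alcohol).
  CH(CH2NH2): pendant –CH2NH2: N on sp³ C, no adjacent C=O → amine.
  CH(CH2F): pendant –CH2X: halogen on sp³ carbon → alkyl halide.
  CH(CH2NH2): pendant –CH2NH2: N on sp³ C, no adjacent C=O → amine.
  CH2NHCH2: C–N–C with sp³ carbons and no adjacent C=O → amine (secondary).
  CH(COBr): pendant –C(=O)X: carbonyl C bonded to C and halogen → acyl halide.
  CH(NH2): –NH2 on an sp³ carbon with no adjacent C=O → amine.
  CH(NO2): –NO2 on an sp³ carbon → nitro (the N=O is not a carbonyl).
  CH(NHCOCH3): pendant –NHC(=O)CH3: N bonded to a carbonyl → amide (not amine).
  CN: –C≡N: carbon triple-bonded to nitrogen → nitrile.

acyl halide, alkyl halide, amide, amine, carboxylic acid, nitrile, nitro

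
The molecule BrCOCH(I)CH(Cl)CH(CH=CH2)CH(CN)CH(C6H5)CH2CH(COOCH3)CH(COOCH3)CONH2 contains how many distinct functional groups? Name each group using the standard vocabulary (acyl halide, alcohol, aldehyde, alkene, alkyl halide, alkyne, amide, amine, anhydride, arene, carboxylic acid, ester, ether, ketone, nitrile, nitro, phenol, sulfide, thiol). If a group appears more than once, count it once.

7

–C(=O)Br: carbonyl C bonded to C and to a halogen → acyl halide (not alkyl halide).
halogen on an sp³ carbon → alkyl halide.
halogen on an sp³ carbon → alkyl halide.
pendant –CH=CH2: C=C double bond → alkene.
pendant –C≡N: nitrile.
pendant –C6H5: benzene ring → arene.
pendant –COOCH3: carbonyl C bonded to C and –OCH3 → ester.
pendant –COOCH3: carbonyl C bonded to C and –OCH3 → ester.
–C(=O)NH2: carbonyl C bonded to C and to N → amide (the N is not a separate amine).
Distinct types present: acyl halide, alkene, alkyl halide, amide, arene, ester, nitrile.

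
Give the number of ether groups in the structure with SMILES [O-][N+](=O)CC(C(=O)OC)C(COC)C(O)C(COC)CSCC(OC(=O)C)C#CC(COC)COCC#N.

4

–NO2 on carbon → nitro group.
pendant –COOCH3: carbonyl C bonded to C and –OCH3 → ester.
pendant –CH2OCH3: C–O–C linkage → ether.
–OH on an sp³ carbon → alcohol (secondary).
pendant –CH2OCH3: C–O–C linkage → ether.
C–S–C linkage → sulfide (thioether).
pendant –OC(=O)CH3: an acyloxy group → ester.
C≡C triple bond → alkyne.
pendant –CH2OCH3: C–O–C linkage → ether.
C–O–C with sp³ carbons on both sides and no adjacent C=O → ether.
–C≡N: carbon triple-bonded to nitrogen → nitrile.
Ether appears at: CH(CH2OCH3), CH(CH2OCH3), CH(CH2OCH3), CH2OCH2 → 4.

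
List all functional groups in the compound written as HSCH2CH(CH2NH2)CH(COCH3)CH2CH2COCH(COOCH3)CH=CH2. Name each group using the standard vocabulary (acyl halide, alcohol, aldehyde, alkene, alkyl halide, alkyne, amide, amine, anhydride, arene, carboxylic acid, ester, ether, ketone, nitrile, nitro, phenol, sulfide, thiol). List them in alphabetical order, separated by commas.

Taking each segment in turn:
  HSCH2: –SH on an sp³ carbon → thiol.
  CH(CH2NH2): pendant –CH2NH2: N on sp³ C, no adjacent C=O → amine.
  CH(COCH3): pendant –COCH3: carbonyl C bonded to two carbons → ketone.
  CO: –C(=O)– with carbon on both sides → ketone.
  CH(COOCH3): pendant –COOCH3: carbonyl C bonded to C and –OCH3 → ester.
  CH=CH2: C=C double bond → alkene.

alkene, amine, ester, ketone, thiol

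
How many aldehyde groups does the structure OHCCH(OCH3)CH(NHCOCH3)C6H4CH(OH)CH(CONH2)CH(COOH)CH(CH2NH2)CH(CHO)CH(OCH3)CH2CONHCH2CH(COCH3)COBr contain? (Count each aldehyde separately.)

Reading the structure from left to right:
  OHC: terminal –CHO: carbonyl C bonded to H and C → aldehyde.
  CH(OCH3): pendant –OCH3: C–O–C with sp³ C, no adjacent C=O → ether.
  CH(NHCOCH3): pendant –NHC(=O)CH3: N bonded to a carbonyl → amide (not amine).
  C6H4: para-disubstituted benzene ring → arene.
  CH(OH): –OH on an sp³ carbon → alcohol (secondary).
  CH(CONH2): pendant –CONH2: carbonyl C bonded to C and N → amide.
  CH(COOH): pendant –COOH: carbonyl C bonded to C and –OH → carboxylic acid.
  CH(CH2NH2): pendant –CH2NH2: N on sp³ C, no adjacent C=O → amine.
  CH(CHO): pendant –CHO: carbonyl C bonded to C and H → aldehyde.
  CH(OCH3): pendant –OCH3: C–O–C with sp³ C, no adjacent C=O → ether.
  CH2CONHCH2: –C(=O)–N– linkage → amide (the N is not an amine).
  CH(COCH3): pendant –COCH3: carbonyl C bonded to two carbons → ketone.
  COBr: –C(=O)Br: carbonyl C bonded to C and to a halogen → acyl halide (not alkyl halide).
Aldehyde appears at: OHC, CH(CHO) → 2.

2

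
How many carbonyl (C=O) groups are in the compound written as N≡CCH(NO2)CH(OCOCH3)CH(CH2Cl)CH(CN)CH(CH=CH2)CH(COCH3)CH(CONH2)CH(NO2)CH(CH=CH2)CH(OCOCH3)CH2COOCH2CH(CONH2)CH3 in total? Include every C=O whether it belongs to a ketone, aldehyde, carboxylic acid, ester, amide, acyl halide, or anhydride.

6

CH(OCOCH3): ester, 1 C=O (running total 1).
CH(COCH3): ketone, 1 C=O (running total 2).
CH(CONH2): amide, 1 C=O (running total 3).
CH(OCOCH3): ester, 1 C=O (running total 4).
CH2COOCH2: ester, 1 C=O (running total 5).
CH(CONH2): amide, 1 C=O (running total 6).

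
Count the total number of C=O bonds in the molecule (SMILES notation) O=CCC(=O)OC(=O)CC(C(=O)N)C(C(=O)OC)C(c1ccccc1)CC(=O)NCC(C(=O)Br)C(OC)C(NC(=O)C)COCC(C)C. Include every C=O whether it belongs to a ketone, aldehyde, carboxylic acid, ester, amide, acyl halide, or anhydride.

8

OHC: aldehyde, 1 C=O (running total 1).
CH2CO-O-COCH2: anhydride, 2 C=O (running total 3).
CH(CONH2): amide, 1 C=O (running total 4).
CH(COOCH3): ester, 1 C=O (running total 5).
CH2CONHCH2: amide, 1 C=O (running total 6).
CH(COBr): acyl halide, 1 C=O (running total 7).
CH(NHCOCH3): amide, 1 C=O (running total 8).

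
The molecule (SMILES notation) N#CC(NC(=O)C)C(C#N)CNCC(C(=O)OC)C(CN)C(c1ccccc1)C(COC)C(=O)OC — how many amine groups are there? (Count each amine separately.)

2

N≡C–: carbon triple-bonded to nitrogen → nitrile.
pendant –NHC(=O)CH3: N bonded to a carbonyl → amide (not amine).
pendant –C≡N: nitrile.
C–N–C with sp³ carbons and no adjacent C=O → amine (secondary).
pendant –COOCH3: carbonyl C bonded to C and –OCH3 → ester.
pendant –CH2NH2: N on sp³ C, no adjacent C=O → amine.
pendant –C6H5: benzene ring → arene.
pendant –CH2OCH3: C–O–C linkage → ether.
–C(=O)OCH3: carbonyl C bonded to C and to –OCH3 → ester (not ketone + ether).
Amine appears at: CH2NHCH2, CH(CH2NH2) → 2.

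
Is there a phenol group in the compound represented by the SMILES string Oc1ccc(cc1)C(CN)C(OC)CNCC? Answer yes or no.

yes

Working along the chain:
  HOC6H4: –OH attached directly to an aromatic ring → phenol (not alcohol); the ring itself is an arene.
  CH(CH2NH2): pendant –CH2NH2: N on sp³ C, no adjacent C=O → amine.
  CH(OCH3): pendant –OCH3: C–O–C with sp³ C, no adjacent C=O → ether.
  CH2NHCH2: C–N–C with sp³ carbons and no adjacent C=O → amine (secondary).
The HOC6H4 segment supplies the phenol: –OH attached directly to an aromatic ring → phenol (not alcohol); the ring itself is an arene.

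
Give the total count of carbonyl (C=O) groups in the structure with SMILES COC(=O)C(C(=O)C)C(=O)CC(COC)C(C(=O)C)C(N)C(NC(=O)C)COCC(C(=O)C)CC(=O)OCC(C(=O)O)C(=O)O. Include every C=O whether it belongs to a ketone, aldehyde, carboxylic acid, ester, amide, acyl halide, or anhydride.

9

CH3OOC: ester, 1 C=O (running total 1).
CH(COCH3): ketone, 1 C=O (running total 2).
CO: ketone, 1 C=O (running total 3).
CH(COCH3): ketone, 1 C=O (running total 4).
CH(NHCOCH3): amide, 1 C=O (running total 5).
CH(COCH3): ketone, 1 C=O (running total 6).
CH2COOCH2: ester, 1 C=O (running total 7).
CH(COOH): carboxylic acid, 1 C=O (running total 8).
COOH: carboxylic acid, 1 C=O (running total 9).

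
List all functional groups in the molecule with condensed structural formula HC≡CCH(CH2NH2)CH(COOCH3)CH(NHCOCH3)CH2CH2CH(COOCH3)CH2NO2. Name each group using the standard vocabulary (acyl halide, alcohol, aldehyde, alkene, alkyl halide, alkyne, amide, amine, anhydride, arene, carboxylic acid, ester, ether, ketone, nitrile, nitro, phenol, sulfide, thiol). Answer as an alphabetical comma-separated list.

alkyne, amide, amine, ester, nitro

C≡C triple bond → alkyne.
pendant –CH2NH2: N on sp³ C, no adjacent C=O → amine.
pendant –COOCH3: carbonyl C bonded to C and –OCH3 → ester.
pendant –NHC(=O)CH3: N bonded to a carbonyl → amide (not amine).
pendant –COOCH3: carbonyl C bonded to C and –OCH3 → ester.
–NO2 on carbon → nitro group.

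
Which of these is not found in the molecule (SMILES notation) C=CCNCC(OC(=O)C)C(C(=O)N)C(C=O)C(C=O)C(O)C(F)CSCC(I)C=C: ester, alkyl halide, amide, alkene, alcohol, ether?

ether

alkene: present (CH2=CH — C=C double bond → alkene).
alkyl halide: present (CH(F) — halogen on an sp³ carbon → alkyl halide).
amide: present (CH(CONH2) — pendant –CONH2: carbonyl C bonded to C and N → amide).
alcohol: present (CH(OH) — –OH on an sp³ carbon → alcohol (secondary)).
ester: present (CH(OCOCH3) — pendant –OC(=O)CH3: an acyloxy group → ester).
ether: absent. In CH(OCOCH3), the C–O–C oxygen is adjacent to a C=O, so it belongs to an ester, not an ether.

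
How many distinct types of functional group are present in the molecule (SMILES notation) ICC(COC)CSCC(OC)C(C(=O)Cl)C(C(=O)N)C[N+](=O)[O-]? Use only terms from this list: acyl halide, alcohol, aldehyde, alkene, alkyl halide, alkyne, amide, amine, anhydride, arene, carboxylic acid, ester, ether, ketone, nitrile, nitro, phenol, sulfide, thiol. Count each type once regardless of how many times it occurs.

Taking each segment in turn:
  ICH2: halogen on an sp³ carbon → alkyl halide.
  CH(CH2OCH3): pendant –CH2OCH3: C–O–C linkage → ether.
  CH2SCH2: C–S–C linkage → sulfide (thioether).
  CH(OCH3): pendant –OCH3: C–O–C with sp³ C, no adjacent C=O → ether.
  CH(COCl): pendant –C(=O)X: carbonyl C bonded to C and halogen → acyl halide.
  CH(CONH2): pendant –CONH2: carbonyl C bonded to C and N → amide.
  CH2NO2: –NO2 on carbon → nitro group.
Distinct types present: acyl halide, alkyl halide, amide, ether, nitro, sulfide.

6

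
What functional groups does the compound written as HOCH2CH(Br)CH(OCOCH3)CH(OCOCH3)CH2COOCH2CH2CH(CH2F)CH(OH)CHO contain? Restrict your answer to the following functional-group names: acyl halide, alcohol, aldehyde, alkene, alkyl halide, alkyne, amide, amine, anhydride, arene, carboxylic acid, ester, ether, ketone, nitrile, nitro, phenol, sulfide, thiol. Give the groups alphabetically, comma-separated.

alcohol, aldehyde, alkyl halide, ester

Taking each segment in turn:
  HOCH2: HO– on an sp³ carbon → alcohol.
  CH(Br): halogen on an sp³ carbon → alkyl halide.
  CH(OCOCH3): pendant –OC(=O)CH3: an acyloxy group → ester.
  CH(OCOCH3): pendant –OC(=O)CH3: an acyloxy group → ester.
  CH2COOCH2: –C(=O)–O–C with C on the carbonyl side → ester.
  CH(CH2F): pendant –CH2X: halogen on sp³ carbon → alkyl halide.
  CH(OH): –OH on an sp³ carbon → alcohol (secondary).
  CHO: terminal –CHO: carbonyl C bonded to H and C → aldehyde.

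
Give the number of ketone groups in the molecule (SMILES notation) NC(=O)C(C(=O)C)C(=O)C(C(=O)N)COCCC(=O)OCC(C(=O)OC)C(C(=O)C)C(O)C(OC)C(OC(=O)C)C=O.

Working along the chain:
  H2NCO: –C(=O)NH2: carbonyl C bonded to C and to N → amide (the N is not a separate amine).
  CH(COCH3): pendant –COCH3: carbonyl C bonded to two carbons → ketone.
  CO: –C(=O)– with carbon on both sides → ketone.
  CH(CONH2): pendant –CONH2: carbonyl C bonded to C and N → amide.
  CH2OCH2: C–O–C with sp³ carbons on both sides and no adjacent C=O → ether.
  CH2COOCH2: –C(=O)–O–C with C on the carbonyl side → ester.
  CH(COOCH3): pendant –COOCH3: carbonyl C bonded to C and –OCH3 → ester.
  CH(COCH3): pendant –COCH3: carbonyl C bonded to two carbons → ketone.
  CH(OH): –OH on an sp³ carbon → alcohol (secondary).
  CH(OCH3): pendant –OCH3: C–O–C with sp³ C, no adjacent C=O → ether.
  CH(OCOCH3): pendant –OC(=O)CH3: an acyloxy group → ester.
  CHO: terminal –CHO: carbonyl C bonded to H and C → aldehyde.
Ketone appears at: CH(COCH3), CO, CH(COCH3) → 3.

3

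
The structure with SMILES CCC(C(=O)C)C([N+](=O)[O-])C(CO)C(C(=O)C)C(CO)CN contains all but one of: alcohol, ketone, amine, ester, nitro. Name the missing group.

nitro: present (CH(NO2) — –NO2 on an sp³ carbon → nitro (the N=O is not a carbonyl)).
ketone: present (CH(COCH3) — pendant –COCH3: carbonyl C bonded to two carbons → ketone).
alcohol: present (CH(CH2OH) — pendant –CH2OH on an sp³ backbone C → alcohol).
amine: present (CH2NH2 — –NH2 on an sp³ carbon with no adjacent C=O → amine).
ester: no segment matches this pattern.

ester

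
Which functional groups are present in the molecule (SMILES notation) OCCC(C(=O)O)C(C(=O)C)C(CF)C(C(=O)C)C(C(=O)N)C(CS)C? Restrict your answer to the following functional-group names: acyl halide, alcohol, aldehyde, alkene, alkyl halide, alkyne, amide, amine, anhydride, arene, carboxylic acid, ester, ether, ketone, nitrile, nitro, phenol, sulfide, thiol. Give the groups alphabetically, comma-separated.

HO– on an sp³ carbon → alcohol.
pendant –COOH: carbonyl C bonded to C and –OH → carboxylic acid.
pendant –COCH3: carbonyl C bonded to two carbons → ketone.
pendant –CH2X: halogen on sp³ carbon → alkyl halide.
pendant –COCH3: carbonyl C bonded to two carbons → ketone.
pendant –CONH2: carbonyl C bonded to C and N → amide.
pendant –CH2SH → thiol.

alcohol, alkyl halide, amide, carboxylic acid, ketone, thiol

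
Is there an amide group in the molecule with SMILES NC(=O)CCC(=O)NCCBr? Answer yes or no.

yes

–C(=O)NH2: carbonyl C bonded to C and to N → amide (the N is not a separate amine).
–C(=O)–N– linkage → amide (the N is not an amine).
halogen on an sp³ carbon → alkyl halide.
The H2NCO segment supplies the amide: –C(=O)NH2: carbonyl C bonded to C and to N → amide (the N is not a separate amine).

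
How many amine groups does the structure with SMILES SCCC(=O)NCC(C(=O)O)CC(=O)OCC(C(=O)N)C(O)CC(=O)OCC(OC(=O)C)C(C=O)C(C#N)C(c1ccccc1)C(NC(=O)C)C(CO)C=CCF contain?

0

Reading the structure from left to right:
  HSCH2: –SH on an sp³ carbon → thiol.
  CH2CONHCH2: –C(=O)–N– linkage → amide (the N is not an amine).
  CH(COOH): pendant –COOH: carbonyl C bonded to C and –OH → carboxylic acid.
  CH2COOCH2: –C(=O)–O–C with C on the carbonyl side → ester.
  CH(CONH2): pendant –CONH2: carbonyl C bonded to C and N → amide.
  CH(OH): –OH on an sp³ carbon → alcohol (secondary).
  CH2COOCH2: –C(=O)–O–C with C on the carbonyl side → ester.
  CH(OCOCH3): pendant –OC(=O)CH3: an acyloxy group → ester.
  CH(CHO): pendant –CHO: carbonyl C bonded to C and H → aldehyde.
  CH(CN): pendant –C≡N: nitrile.
  CH(C6H5): pendant –C6H5: benzene ring → arene.
  CH(NHCOCH3): pendant –NHC(=O)CH3: N bonded to a carbonyl → amide (not amine).
  CH(CH2OH): pendant –CH2OH on an sp³ backbone C → alcohol.
  CH=CH: C=C double bond → alkene.
  CH2F: halogen on an sp³ carbon → alkyl halide.
No segment is a amine: CH2CONHCH2 is amide, not amine; CH(CONH2) is amide, not amine; CH(CN) is nitrile, not amine. → 0.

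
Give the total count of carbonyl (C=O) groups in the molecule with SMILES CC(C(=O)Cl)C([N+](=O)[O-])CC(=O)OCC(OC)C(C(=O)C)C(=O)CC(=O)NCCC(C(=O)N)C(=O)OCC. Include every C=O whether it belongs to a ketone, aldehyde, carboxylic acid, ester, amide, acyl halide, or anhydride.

CH(COCl): acyl halide, 1 C=O (running total 1).
CH2COOCH2: ester, 1 C=O (running total 2).
CH(COCH3): ketone, 1 C=O (running total 3).
CO: ketone, 1 C=O (running total 4).
CH2CONHCH2: amide, 1 C=O (running total 5).
CH(CONH2): amide, 1 C=O (running total 6).
COOCH2CH3: ester, 1 C=O (running total 7).

7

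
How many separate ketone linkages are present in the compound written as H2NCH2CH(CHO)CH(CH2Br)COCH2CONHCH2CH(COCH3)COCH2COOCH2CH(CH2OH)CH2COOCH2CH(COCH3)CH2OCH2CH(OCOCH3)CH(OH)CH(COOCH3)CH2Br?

4

–NH2 on an sp³ carbon with no adjacent C=O → amine.
pendant –CHO: carbonyl C bonded to C and H → aldehyde.
pendant –CH2X: halogen on sp³ carbon → alkyl halide.
–C(=O)– with carbon on both sides → ketone.
–C(=O)–N– linkage → amide (the N is not an amine).
pendant –COCH3: carbonyl C bonded to two carbons → ketone.
–C(=O)– with carbon on both sides → ketone.
–C(=O)–O–C with C on the carbonyl side → ester.
pendant –CH2OH on an sp³ backbone C → alcohol.
–C(=O)–O–C with C on the carbonyl side → ester.
pendant –COCH3: carbonyl C bonded to two carbons → ketone.
C–O–C with sp³ carbons on both sides and no adjacent C=O → ether.
pendant –OC(=O)CH3: an acyloxy group → ester.
–OH on an sp³ carbon → alcohol (secondary).
pendant –COOCH3: carbonyl C bonded to C and –OCH3 → ester.
halogen on an sp³ carbon → alkyl halide.
Ketone appears at: CO, CH(COCH3), CO, CH(COCH3) → 4.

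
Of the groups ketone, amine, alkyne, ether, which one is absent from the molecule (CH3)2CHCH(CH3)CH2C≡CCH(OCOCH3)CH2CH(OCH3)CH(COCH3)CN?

ketone: present (CH(COCH3) — pendant –COCH3: carbonyl C bonded to two carbons → ketone).
ether: present (CH(OCH3) — pendant –OCH3: C–O–C with sp³ C, no adjacent C=O → ether).
alkyne: present (C≡C — C≡C triple bond → alkyne).
amine: no segment matches this pattern.

amine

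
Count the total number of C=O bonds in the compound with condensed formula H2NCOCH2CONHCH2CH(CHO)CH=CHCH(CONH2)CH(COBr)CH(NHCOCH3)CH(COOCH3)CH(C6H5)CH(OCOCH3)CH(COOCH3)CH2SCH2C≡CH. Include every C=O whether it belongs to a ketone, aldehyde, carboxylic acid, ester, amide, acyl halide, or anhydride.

H2NCO: amide, 1 C=O (running total 1).
CH2CONHCH2: amide, 1 C=O (running total 2).
CH(CHO): aldehyde, 1 C=O (running total 3).
CH(CONH2): amide, 1 C=O (running total 4).
CH(COBr): acyl halide, 1 C=O (running total 5).
CH(NHCOCH3): amide, 1 C=O (running total 6).
CH(COOCH3): ester, 1 C=O (running total 7).
CH(OCOCH3): ester, 1 C=O (running total 8).
CH(COOCH3): ester, 1 C=O (running total 9).

9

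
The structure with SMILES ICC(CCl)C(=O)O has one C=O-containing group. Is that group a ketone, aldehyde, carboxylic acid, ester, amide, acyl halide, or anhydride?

carboxylic acid

The carbonyl is in the COOH segment: –COOH: carbonyl C bonded to –OH and C → carboxylic acid (the –OH is not a separate alcohol).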